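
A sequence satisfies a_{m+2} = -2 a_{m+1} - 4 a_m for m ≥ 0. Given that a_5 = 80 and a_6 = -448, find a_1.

9

Rearranging, a_{m-2} = (a_m + 2 a_{m-1}) / -4.
a_4 = (-448 + 2*80) / -4 = -288/-4 = 72
a_3 = (80 + 2*72) / -4 = 224/-4 = -56
a_2 = (72 + 2*(-56)) / -4 = -40/-4 = 10
a_1 = (-56 + 2*10) / -4 = -36/-4 = 9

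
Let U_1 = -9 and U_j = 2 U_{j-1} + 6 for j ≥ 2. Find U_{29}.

-805306374

The fixed point is 6/(1 - 2) = -6, so U_j + 6 = 2(U_{j-1} + 6).
Hence U_j = -3·2^{j-1} - 6.
U_{29} = -3·2^{28} - 6 = -3·268435456 - 6 = -805306374.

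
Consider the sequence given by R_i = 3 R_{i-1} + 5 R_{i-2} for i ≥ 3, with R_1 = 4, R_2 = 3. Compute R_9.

137761

R_3 = 3*3 + 5*4 = 29
R_4 = 3*29 + 5*3 = 102
R_5 = 3*102 + 5*29 = 451
R_6 = 3*451 + 5*102 = 1863
R_7 = 3*1863 + 5*451 = 7844
R_8 = 3*7844 + 5*1863 = 32847
R_9 = 3*32847 + 5*7844 = 137761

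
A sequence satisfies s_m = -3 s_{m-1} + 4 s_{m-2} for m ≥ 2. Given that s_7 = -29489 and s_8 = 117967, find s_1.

-5

Rearranging, s_{m-2} = (s_m + 3 s_{m-1}) / 4.
s_6 = (117967 + 3·(-29489)) / 4 = 29500/4 = 7375
s_5 = (-29489 + 3·7375) / 4 = -7364/4 = -1841
s_4 = (7375 + 3·(-1841)) / 4 = 1852/4 = 463
s_3 = (-1841 + 3·463) / 4 = -452/4 = -113
s_2 = (463 + 3·(-113)) / 4 = 124/4 = 31
s_1 = (-113 + 3·31) / 4 = -20/4 = -5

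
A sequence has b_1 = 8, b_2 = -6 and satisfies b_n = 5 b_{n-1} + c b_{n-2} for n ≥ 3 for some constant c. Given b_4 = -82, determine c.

b_3 = -30 + 8c
b_4 = -150 + 34c
So -150 + 34c = -82, giving c = 2.

2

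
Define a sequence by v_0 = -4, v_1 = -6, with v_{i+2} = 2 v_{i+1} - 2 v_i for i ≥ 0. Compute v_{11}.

64

v_2 = 2·(-6) - 2·(-4) = -4
v_3 = 2·(-4) - 2·(-6) = 4
v_4 = 2·4 - 2·(-4) = 16
v_5 = 2·16 - 2·4 = 24
v_6 = 2·24 - 2·16 = 16
v_7 = 2·16 - 2·24 = -16
v_8 = 2·(-16) - 2·16 = -64
v_9 = 2·(-64) - 2·(-16) = -96
v_{10} = 2·(-96) - 2·(-64) = -64
v_{11} = 2·(-64) - 2·(-96) = 64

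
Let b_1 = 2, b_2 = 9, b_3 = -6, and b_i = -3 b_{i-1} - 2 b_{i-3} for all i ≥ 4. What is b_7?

-604

b_4 = -3(-6) - 2(2) = 14
b_5 = -3(14) - 2(9) = -60
b_6 = -3(-60) - 2(-6) = 192
b_7 = -3(192) - 2(14) = -604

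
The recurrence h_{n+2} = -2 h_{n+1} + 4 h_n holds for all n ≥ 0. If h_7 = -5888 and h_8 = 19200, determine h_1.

4

Rearranging, h_{n-2} = (h_n + 2 h_{n-1}) / 4.
h_6 = (19200 + 2·(-5888)) / 4 = 7424/4 = 1856
h_5 = (-5888 + 2·1856) / 4 = -2176/4 = -544
h_4 = (1856 + 2·(-544)) / 4 = 768/4 = 192
h_3 = (-544 + 2·192) / 4 = -160/4 = -40
h_2 = (192 + 2·(-40)) / 4 = 112/4 = 28
h_1 = (-40 + 2·28) / 4 = 16/4 = 4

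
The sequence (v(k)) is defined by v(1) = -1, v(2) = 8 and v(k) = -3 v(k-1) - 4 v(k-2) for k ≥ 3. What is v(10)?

1052

v(3) = -3·8 - 4·(-1) = -20
v(4) = -3·(-20) - 4·8 = 28
v(5) = -3·28 - 4·(-20) = -4
v(6) = -3·(-4) - 4·28 = -100
v(7) = -3·(-100) - 4·(-4) = 316
v(8) = -3·316 - 4·(-100) = -548
v(9) = -3·(-548) - 4·316 = 380
v(10) = -3·380 - 4·(-548) = 1052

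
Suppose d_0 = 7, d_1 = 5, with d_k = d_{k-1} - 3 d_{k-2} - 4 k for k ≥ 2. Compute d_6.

99

d_2 = 5 - 3·7 - 8 = -24
d_3 = (-24) - 3·5 - 12 = -51
d_4 = (-51) - 3·(-24) - 16 = 5
d_5 = 5 - 3·(-51) - 20 = 138
d_6 = 138 - 3·5 - 24 = 99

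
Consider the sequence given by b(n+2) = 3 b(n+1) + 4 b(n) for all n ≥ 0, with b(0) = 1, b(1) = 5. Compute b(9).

b(2) = 3·5 + 4·1 = 19
b(3) = 3·19 + 4·5 = 77
b(4) = 3·77 + 4·19 = 307
b(5) = 3·307 + 4·77 = 1229
b(6) = 3·1229 + 4·307 = 4915
b(7) = 3·4915 + 4·1229 = 19661
b(8) = 3·19661 + 4·4915 = 78643
b(9) = 3·78643 + 4·19661 = 314573

314573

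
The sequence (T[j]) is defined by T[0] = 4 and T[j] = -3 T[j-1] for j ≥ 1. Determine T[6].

T[1] = -3(4) = -12
T[2] = -3(-12) = 36
T[3] = -3(36) = -108
T[4] = -3(-108) = 324
T[5] = -3(324) = -972
T[6] = -3(-972) = 2916

2916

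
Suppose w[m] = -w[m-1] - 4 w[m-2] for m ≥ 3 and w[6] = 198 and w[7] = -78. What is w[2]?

6

Rearranging, w[m-2] = (w[m] + w[m-1]) / -4.
w[5] = (-78 + 198) / -4 = 120/-4 = -30
w[4] = (198 + (-30)) / -4 = 168/-4 = -42
w[3] = (-30 + (-42)) / -4 = -72/-4 = 18
w[2] = (-42 + 18) / -4 = -24/-4 = 6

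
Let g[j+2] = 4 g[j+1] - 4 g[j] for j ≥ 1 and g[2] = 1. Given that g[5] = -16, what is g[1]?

Let g[1] = y.
g[3] = 4 - 4y
g[4] = 12 - 16y
g[5] = 32 - 48y
So 32 - 48y = -16, giving y = 1.

1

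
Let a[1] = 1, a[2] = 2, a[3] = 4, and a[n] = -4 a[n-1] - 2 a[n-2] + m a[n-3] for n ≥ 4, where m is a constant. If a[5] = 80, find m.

a[4] = -20 + m
a[5] = 72 - 2m
So 72 - 2m = 80, giving m = -4.

-4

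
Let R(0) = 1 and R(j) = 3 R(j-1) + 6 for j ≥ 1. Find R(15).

The fixed point is 6/(1 - 3) = -3, so R(j) + 3 = 3(R(j-1) + 3).
Hence R(j) = 4·3^j - 3.
R(15) = 4·3^{15} - 3 = 4·14348907 - 3 = 57395625.

57395625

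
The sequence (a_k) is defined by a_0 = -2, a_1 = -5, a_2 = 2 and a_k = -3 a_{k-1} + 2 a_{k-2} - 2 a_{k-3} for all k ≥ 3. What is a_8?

8962

a_3 = -3·2 + 2·(-5) - 2·(-2) = -12
a_4 = -3·(-12) + 2·2 - 2·(-5) = 50
a_5 = -3·50 + 2·(-12) - 2·2 = -178
a_6 = -3·(-178) + 2·50 - 2·(-12) = 658
a_7 = -3·658 + 2·(-178) - 2·50 = -2430
a_8 = -3·(-2430) + 2·658 - 2·(-178) = 8962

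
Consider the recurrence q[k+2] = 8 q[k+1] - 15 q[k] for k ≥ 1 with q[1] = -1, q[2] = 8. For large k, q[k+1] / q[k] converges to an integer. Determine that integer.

5

The characteristic equation is r^2 - 8r + 15 = 0, which factors as (r - 5)(r - 3) = 0.
So the roots are 5 and 3. Since |5| > |3| and the coefficient of 5^k is non-zero, the ratio tends to 5.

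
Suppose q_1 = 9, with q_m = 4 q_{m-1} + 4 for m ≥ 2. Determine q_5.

q_2 = 4(9) + 4 = 40
q_3 = 4(40) + 4 = 164
q_4 = 4(164) + 4 = 660
q_5 = 4(660) + 4 = 2644

2644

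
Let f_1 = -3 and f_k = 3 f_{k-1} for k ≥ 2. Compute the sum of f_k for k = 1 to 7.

-3279

f_2 = 3(-3) = -9
f_3 = 3(-9) = -27
f_4 = 3(-27) = -81
f_5 = 3(-81) = -243
f_6 = 3(-243) = -729
f_7 = 3(-729) = -2187
Sum = (-3) + (-9) + (-27) + (-81) + (-243) + (-729) + (-2187) = -3279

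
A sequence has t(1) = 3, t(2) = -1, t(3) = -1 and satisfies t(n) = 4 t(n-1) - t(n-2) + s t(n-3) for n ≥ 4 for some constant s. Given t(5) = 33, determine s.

t(4) = -3 + 3s
t(5) = -11 + 11s
So -11 + 11s = 33, giving s = 4.

4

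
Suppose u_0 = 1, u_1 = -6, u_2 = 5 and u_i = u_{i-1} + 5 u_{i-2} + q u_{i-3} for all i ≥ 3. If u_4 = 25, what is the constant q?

u_3 = -25 + q
u_4 = -5q
So -5q = 25, giving q = -5.

-5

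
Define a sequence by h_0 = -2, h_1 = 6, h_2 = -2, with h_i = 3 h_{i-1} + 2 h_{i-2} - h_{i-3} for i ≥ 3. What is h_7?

h_3 = 3*(-2) + 2*6 - (-2) = 8
h_4 = 3*8 + 2*(-2) - 6 = 14
h_5 = 3*14 + 2*8 - (-2) = 60
h_6 = 3*60 + 2*14 - 8 = 200
h_7 = 3*200 + 2*60 - 14 = 706

706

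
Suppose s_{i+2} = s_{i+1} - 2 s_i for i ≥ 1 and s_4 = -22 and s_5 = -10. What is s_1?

7

Rearranging, s_{i-2} = (s_i - s_{i-1}) / -2.
s_3 = (-10 - (-22)) / -2 = 12/-2 = -6
s_2 = (-22 - (-6)) / -2 = -16/-2 = 8
s_1 = (-6 - 8) / -2 = -14/-2 = 7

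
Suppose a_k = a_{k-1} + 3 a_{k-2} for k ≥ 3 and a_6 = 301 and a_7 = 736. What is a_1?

8

Rearranging, a_{k-2} = (a_k - a_{k-1}) / 3.
a_5 = (736 - 301) / 3 = 435/3 = 145
a_4 = (301 - 145) / 3 = 156/3 = 52
a_3 = (145 - 52) / 3 = 93/3 = 31
a_2 = (52 - 31) / 3 = 21/3 = 7
a_1 = (31 - 7) / 3 = 24/3 = 8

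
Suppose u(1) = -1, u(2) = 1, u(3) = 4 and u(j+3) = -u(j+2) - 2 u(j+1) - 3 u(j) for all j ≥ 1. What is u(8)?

-3

u(4) = -4 - 2·1 - 3·(-1) = -3
u(5) = -(-3) - 2·4 - 3·1 = -8
u(6) = -(-8) - 2·(-3) - 3·4 = 2
u(7) = -2 - 2·(-8) - 3·(-3) = 23
u(8) = -23 - 2·2 - 3·(-8) = -3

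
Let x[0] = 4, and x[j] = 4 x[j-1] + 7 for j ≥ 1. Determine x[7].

x[1] = 4(4) + 7 = 23
x[2] = 4(23) + 7 = 99
x[3] = 4(99) + 7 = 403
x[4] = 4(403) + 7 = 1619
x[5] = 4(1619) + 7 = 6483
x[6] = 4(6483) + 7 = 25939
x[7] = 4(25939) + 7 = 103763

103763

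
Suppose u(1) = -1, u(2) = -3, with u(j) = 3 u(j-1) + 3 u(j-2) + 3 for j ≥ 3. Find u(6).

-465

u(3) = 3*(-3) + 3*(-1) + 3 = -9
u(4) = 3*(-9) + 3*(-3) + 3 = -33
u(5) = 3*(-33) + 3*(-9) + 3 = -123
u(6) = 3*(-123) + 3*(-33) + 3 = -465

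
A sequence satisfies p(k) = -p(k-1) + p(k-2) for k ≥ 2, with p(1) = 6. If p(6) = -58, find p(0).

Let p(0) = y.
p(2) = -6 + y
p(3) = 12 - y
p(4) = -18 + 2y
p(5) = 30 - 3y
p(6) = -48 + 5y
So -48 + 5y = -58, giving y = -2.

-2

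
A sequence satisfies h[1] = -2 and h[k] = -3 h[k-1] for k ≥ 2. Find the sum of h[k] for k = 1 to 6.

364

h[2] = -3*(-2) = 6
h[3] = -3*6 = -18
h[4] = -3*(-18) = 54
h[5] = -3*54 = -162
h[6] = -3*(-162) = 486
Sum = (-2) + 6 + (-18) + 54 + (-162) + 486 = 364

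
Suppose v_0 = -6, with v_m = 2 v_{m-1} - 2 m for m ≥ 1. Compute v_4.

-148

v_1 = 2(-6) - 2 = -14
v_2 = 2(-14) - 4 = -32
v_3 = 2(-32) - 6 = -70
v_4 = 2(-70) - 8 = -148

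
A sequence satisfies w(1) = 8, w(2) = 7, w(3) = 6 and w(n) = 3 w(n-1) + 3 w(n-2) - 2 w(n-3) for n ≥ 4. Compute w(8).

w(4) = 3·6 + 3·7 - 2·8 = 23
w(5) = 3·23 + 3·6 - 2·7 = 73
w(6) = 3·73 + 3·23 - 2·6 = 276
w(7) = 3·276 + 3·73 - 2·23 = 1001
w(8) = 3·1001 + 3·276 - 2·73 = 3685

3685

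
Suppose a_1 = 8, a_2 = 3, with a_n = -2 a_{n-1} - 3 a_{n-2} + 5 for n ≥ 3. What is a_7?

a_3 = -2(3) - 3(8) + 5 = -25
a_4 = -2(-25) - 3(3) + 5 = 46
a_5 = -2(46) - 3(-25) + 5 = -12
a_6 = -2(-12) - 3(46) + 5 = -109
a_7 = -2(-109) - 3(-12) + 5 = 259

259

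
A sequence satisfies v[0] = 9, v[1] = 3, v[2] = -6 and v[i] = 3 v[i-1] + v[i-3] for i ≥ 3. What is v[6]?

v[3] = 3·(-6) + 9 = -9
v[4] = 3·(-9) + 3 = -24
v[5] = 3·(-24) + (-6) = -78
v[6] = 3·(-78) + (-9) = -243

-243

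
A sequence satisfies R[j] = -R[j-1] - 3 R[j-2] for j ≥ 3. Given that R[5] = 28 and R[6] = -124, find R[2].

Rearranging, R[j-2] = (R[j] + R[j-1]) / -3.
R[4] = (-124 + 28) / -3 = -96/-3 = 32
R[3] = (28 + 32) / -3 = 60/-3 = -20
R[2] = (32 + (-20)) / -3 = 12/-3 = -4

-4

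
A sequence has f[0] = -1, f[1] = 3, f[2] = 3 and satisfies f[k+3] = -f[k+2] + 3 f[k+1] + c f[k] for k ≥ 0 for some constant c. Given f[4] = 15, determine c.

f[3] = 6 - c
f[4] = 3 + 4c
So 3 + 4c = 15, giving c = 3.

3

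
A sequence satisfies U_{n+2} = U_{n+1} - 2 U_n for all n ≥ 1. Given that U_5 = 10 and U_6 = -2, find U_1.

Rearranging, U_{n-2} = (U_n - U_{n-1}) / -2.
U_4 = (-2 - 10) / -2 = -12/-2 = 6
U_3 = (10 - 6) / -2 = 4/-2 = -2
U_2 = (6 - (-2)) / -2 = 8/-2 = -4
U_1 = (-2 - (-4)) / -2 = 2/-2 = -1

-1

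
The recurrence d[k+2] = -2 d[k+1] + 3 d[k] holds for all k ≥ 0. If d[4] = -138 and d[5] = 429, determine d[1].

9

Rearranging, d[k-2] = (d[k] + 2 d[k-1]) / 3.
d[3] = (429 + 2(-138)) / 3 = 153/3 = 51
d[2] = (-138 + 2(51)) / 3 = -36/3 = -12
d[1] = (51 + 2(-12)) / 3 = 27/3 = 9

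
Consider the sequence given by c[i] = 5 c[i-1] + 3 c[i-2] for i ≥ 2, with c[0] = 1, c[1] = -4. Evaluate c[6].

-16463

c[2] = 5·(-4) + 3·1 = -17
c[3] = 5·(-17) + 3·(-4) = -97
c[4] = 5·(-97) + 3·(-17) = -536
c[5] = 5·(-536) + 3·(-97) = -2971
c[6] = 5·(-2971) + 3·(-536) = -16463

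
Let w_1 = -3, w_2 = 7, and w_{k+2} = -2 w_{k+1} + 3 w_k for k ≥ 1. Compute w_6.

607

w_3 = -2·7 + 3·(-3) = -23
w_4 = -2·(-23) + 3·7 = 67
w_5 = -2·67 + 3·(-23) = -203
w_6 = -2·(-203) + 3·67 = 607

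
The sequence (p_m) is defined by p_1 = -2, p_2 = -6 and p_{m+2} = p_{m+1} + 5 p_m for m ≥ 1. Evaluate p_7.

-986

p_3 = (-6) + 5(-2) = -16
p_4 = (-16) + 5(-6) = -46
p_5 = (-46) + 5(-16) = -126
p_6 = (-126) + 5(-46) = -356
p_7 = (-356) + 5(-126) = -986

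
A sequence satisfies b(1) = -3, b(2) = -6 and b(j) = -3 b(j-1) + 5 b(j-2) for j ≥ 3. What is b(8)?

-10254

b(3) = -3·(-6) + 5·(-3) = 3
b(4) = -3·3 + 5·(-6) = -39
b(5) = -3·(-39) + 5·3 = 132
b(6) = -3·132 + 5·(-39) = -591
b(7) = -3·(-591) + 5·132 = 2433
b(8) = -3·2433 + 5·(-591) = -10254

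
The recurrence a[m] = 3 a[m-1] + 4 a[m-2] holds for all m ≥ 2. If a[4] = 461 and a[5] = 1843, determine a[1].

Rearranging, a[m-2] = (a[m] - 3 a[m-1]) / 4.
a[3] = (1843 - 3·461) / 4 = 460/4 = 115
a[2] = (461 - 3·115) / 4 = 116/4 = 29
a[1] = (115 - 3·29) / 4 = 28/4 = 7

7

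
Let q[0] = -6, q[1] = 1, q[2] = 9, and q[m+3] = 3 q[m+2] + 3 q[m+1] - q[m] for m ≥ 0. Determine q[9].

97161

q[3] = 3(9) + 3(1) - (-6) = 36
q[4] = 3(36) + 3(9) - 1 = 134
q[5] = 3(134) + 3(36) - 9 = 501
q[6] = 3(501) + 3(134) - 36 = 1869
q[7] = 3(1869) + 3(501) - 134 = 6976
q[8] = 3(6976) + 3(1869) - 501 = 26034
q[9] = 3(26034) + 3(6976) - 1869 = 97161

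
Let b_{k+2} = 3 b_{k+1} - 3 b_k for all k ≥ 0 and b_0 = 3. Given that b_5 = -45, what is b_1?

4

Let b_1 = y.
b_2 = -9 + 3y
b_3 = -27 + 6y
b_4 = -54 + 9y
b_5 = -81 + 9y
So -81 + 9y = -45, giving y = 4.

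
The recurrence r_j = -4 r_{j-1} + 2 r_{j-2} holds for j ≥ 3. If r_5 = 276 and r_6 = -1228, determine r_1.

Rearranging, r_{j-2} = (r_j + 4 r_{j-1}) / 2.
r_4 = (-1228 + 4·276) / 2 = -124/2 = -62
r_3 = (276 + 4·(-62)) / 2 = 28/2 = 14
r_2 = (-62 + 4·14) / 2 = -6/2 = -3
r_1 = (14 + 4·(-3)) / 2 = 2/2 = 1

1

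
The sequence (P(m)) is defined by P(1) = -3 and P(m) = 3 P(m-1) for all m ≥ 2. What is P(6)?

P(2) = 3·(-3) = -9
P(3) = 3·(-9) = -27
P(4) = 3·(-27) = -81
P(5) = 3·(-81) = -243
P(6) = 3·(-243) = -729

-729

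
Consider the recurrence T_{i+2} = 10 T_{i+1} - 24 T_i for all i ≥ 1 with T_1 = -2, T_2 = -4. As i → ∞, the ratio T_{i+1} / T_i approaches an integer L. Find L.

The characteristic equation is r^2 - 10r + 24 = 0, which factors as (r - 6)(r - 4) = 0.
So the roots are 6 and 4. Since |6| > |4| and the coefficient of 6^i is non-zero, the ratio tends to 6.

6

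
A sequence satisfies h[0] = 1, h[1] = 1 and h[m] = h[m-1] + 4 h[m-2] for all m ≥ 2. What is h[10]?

h[2] = 1 + 4(1) = 5
h[3] = 5 + 4(1) = 9
h[4] = 9 + 4(5) = 29
h[5] = 29 + 4(9) = 65
h[6] = 65 + 4(29) = 181
h[7] = 181 + 4(65) = 441
h[8] = 441 + 4(181) = 1165
h[9] = 1165 + 4(441) = 2929
h[10] = 2929 + 4(1165) = 7589

7589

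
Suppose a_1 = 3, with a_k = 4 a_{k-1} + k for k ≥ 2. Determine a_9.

247577

a_2 = 4*3 + 2 = 14
a_3 = 4*14 + 3 = 59
a_4 = 4*59 + 4 = 240
a_5 = 4*240 + 5 = 965
a_6 = 4*965 + 6 = 3866
a_7 = 4*3866 + 7 = 15471
a_8 = 4*15471 + 8 = 61892
a_9 = 4*61892 + 9 = 247577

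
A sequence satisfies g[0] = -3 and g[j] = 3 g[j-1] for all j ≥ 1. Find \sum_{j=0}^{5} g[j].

g[1] = 3·(-3) = -9
g[2] = 3·(-9) = -27
g[3] = 3·(-27) = -81
g[4] = 3·(-81) = -243
g[5] = 3·(-243) = -729
Sum = (-3) + (-9) + (-27) + (-81) + (-243) + (-729) = -1092

-1092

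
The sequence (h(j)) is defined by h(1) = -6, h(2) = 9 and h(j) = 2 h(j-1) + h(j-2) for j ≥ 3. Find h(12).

h(3) = 2·9 + (-6) = 12
h(4) = 2·12 + 9 = 33
h(5) = 2·33 + 12 = 78
h(6) = 2·78 + 33 = 189
h(7) = 2·189 + 78 = 456
h(8) = 2·456 + 189 = 1101
h(9) = 2·1101 + 456 = 2658
h(10) = 2·2658 + 1101 = 6417
h(11) = 2·6417 + 2658 = 15492
h(12) = 2·15492 + 6417 = 37401

37401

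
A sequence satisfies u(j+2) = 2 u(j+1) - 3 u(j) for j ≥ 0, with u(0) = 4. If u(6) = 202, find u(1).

Let u(1) = w.
u(2) = -12 + 2w
u(3) = -24 + w
u(4) = -12 - 4w
u(5) = 48 - 11w
u(6) = 132 - 10w
So 132 - 10w = 202, giving w = -7.

-7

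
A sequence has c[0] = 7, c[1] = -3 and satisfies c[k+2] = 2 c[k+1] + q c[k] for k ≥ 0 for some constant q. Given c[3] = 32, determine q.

4

c[2] = -6 + 7q
c[3] = -12 + 11q
So -12 + 11q = 32, giving q = 4.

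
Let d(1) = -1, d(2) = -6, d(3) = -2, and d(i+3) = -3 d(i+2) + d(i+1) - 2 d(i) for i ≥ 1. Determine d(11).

2788

d(4) = -3(-2) + (-6) - 2(-1) = 2
d(5) = -3(2) + (-2) - 2(-6) = 4
d(6) = -3(4) + 2 - 2(-2) = -6
d(7) = -3(-6) + 4 - 2(2) = 18
d(8) = -3(18) + (-6) - 2(4) = -68
d(9) = -3(-68) + 18 - 2(-6) = 234
d(10) = -3(234) + (-68) - 2(18) = -806
d(11) = -3(-806) + 234 - 2(-68) = 2788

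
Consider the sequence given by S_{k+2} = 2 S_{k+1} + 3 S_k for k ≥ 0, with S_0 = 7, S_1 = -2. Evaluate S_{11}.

S_2 = 2(-2) + 3(7) = 17
S_3 = 2(17) + 3(-2) = 28
S_4 = 2(28) + 3(17) = 107
S_5 = 2(107) + 3(28) = 298
S_6 = 2(298) + 3(107) = 917
S_7 = 2(917) + 3(298) = 2728
S_8 = 2(2728) + 3(917) = 8207
S_9 = 2(8207) + 3(2728) = 24598
S_{10} = 2(24598) + 3(8207) = 73817
S_{11} = 2(73817) + 3(24598) = 221428

221428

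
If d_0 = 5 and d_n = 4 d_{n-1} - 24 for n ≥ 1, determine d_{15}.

-3221225464

The fixed point is -24/(1 - 4) = 8, so d_n - 8 = 4(d_{n-1} - 8).
Hence d_n = -3·4^n + 8.
d_{15} = -3·4^{15} + 8 = -3·1073741824 + 8 = -3221225464.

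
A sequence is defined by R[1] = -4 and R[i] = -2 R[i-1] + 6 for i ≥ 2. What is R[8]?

R[2] = -2(-4) + 6 = 14
R[3] = -2(14) + 6 = -22
R[4] = -2(-22) + 6 = 50
R[5] = -2(50) + 6 = -94
R[6] = -2(-94) + 6 = 194
R[7] = -2(194) + 6 = -382
R[8] = -2(-382) + 6 = 770

770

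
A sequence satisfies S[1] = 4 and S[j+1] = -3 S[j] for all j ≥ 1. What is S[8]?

-8748

S[2] = -3(4) = -12
S[3] = -3(-12) = 36
S[4] = -3(36) = -108
S[5] = -3(-108) = 324
S[6] = -3(324) = -972
S[7] = -3(-972) = 2916
S[8] = -3(2916) = -8748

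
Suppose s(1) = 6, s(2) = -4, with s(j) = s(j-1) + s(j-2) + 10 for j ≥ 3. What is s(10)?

s(3) = (-4) + 6 + 10 = 12
s(4) = 12 + (-4) + 10 = 18
s(5) = 18 + 12 + 10 = 40
s(6) = 40 + 18 + 10 = 68
s(7) = 68 + 40 + 10 = 118
s(8) = 118 + 68 + 10 = 196
s(9) = 196 + 118 + 10 = 324
s(10) = 324 + 196 + 10 = 530

530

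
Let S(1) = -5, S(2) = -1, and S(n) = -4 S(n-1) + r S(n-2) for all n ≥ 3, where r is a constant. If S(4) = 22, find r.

2

S(3) = 4 - 5r
S(4) = -16 + 19r
So -16 + 19r = 22, giving r = 2.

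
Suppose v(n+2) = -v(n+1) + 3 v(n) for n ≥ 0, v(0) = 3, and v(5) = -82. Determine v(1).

-1

Let v(1) = z.
v(2) = 9 - z
v(3) = -9 + 4z
v(4) = 36 - 7z
v(5) = -63 + 19z
So -63 + 19z = -82, giving z = -1.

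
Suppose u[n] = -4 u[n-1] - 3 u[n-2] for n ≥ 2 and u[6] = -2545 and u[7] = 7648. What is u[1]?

Rearranging, u[n-2] = (u[n] + 4 u[n-1]) / -3.
u[5] = (7648 + 4·(-2545)) / -3 = -2532/-3 = 844
u[4] = (-2545 + 4·844) / -3 = 831/-3 = -277
u[3] = (844 + 4·(-277)) / -3 = -264/-3 = 88
u[2] = (-277 + 4·88) / -3 = 75/-3 = -25
u[1] = (88 + 4·(-25)) / -3 = -12/-3 = 4

4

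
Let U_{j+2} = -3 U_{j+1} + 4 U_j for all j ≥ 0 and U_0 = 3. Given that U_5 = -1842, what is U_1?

Let U_1 = x.
U_2 = 12 - 3x
U_3 = -36 + 13x
U_4 = 156 - 51x
U_5 = -612 + 205x
So -612 + 205x = -1842, giving x = -6.

-6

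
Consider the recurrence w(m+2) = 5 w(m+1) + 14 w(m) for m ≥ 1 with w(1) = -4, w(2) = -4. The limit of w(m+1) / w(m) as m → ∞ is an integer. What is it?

The characteristic equation is r^2 - 5r - 14 = 0, which factors as (r - 7)(r + 2) = 0.
So the roots are 7 and -2. Since |7| > |-2| and the coefficient of 7^m is non-zero, the ratio tends to 7.

7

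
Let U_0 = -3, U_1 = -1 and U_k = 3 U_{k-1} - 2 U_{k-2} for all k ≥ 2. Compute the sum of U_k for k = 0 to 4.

U_2 = 3*(-1) - 2*(-3) = 3
U_3 = 3*3 - 2*(-1) = 11
U_4 = 3*11 - 2*3 = 27
Sum = (-3) + (-1) + 3 + 11 + 27 = 37

37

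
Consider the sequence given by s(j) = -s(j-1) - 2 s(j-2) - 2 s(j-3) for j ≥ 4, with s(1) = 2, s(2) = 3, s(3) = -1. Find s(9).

s(4) = -(-1) - 2*3 - 2*2 = -9
s(5) = -(-9) - 2*(-1) - 2*3 = 5
s(6) = -5 - 2*(-9) - 2*(-1) = 15
s(7) = -15 - 2*5 - 2*(-9) = -7
s(8) = -(-7) - 2*15 - 2*5 = -33
s(9) = -(-33) - 2*(-7) - 2*15 = 17

17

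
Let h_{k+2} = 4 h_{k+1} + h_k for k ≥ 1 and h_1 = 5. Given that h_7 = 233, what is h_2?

-1

Let h_2 = w.
h_3 = 5 + 4w
h_4 = 20 + 17w
h_5 = 85 + 72w
h_6 = 360 + 305w
h_7 = 1525 + 1292w
So 1525 + 1292w = 233, giving w = -1.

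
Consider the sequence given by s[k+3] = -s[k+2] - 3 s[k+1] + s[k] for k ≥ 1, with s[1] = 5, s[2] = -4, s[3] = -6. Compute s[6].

-66

s[4] = -(-6) - 3*(-4) + 5 = 23
s[5] = -23 - 3*(-6) + (-4) = -9
s[6] = -(-9) - 3*23 + (-6) = -66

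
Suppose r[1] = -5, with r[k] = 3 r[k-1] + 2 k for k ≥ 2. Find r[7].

-1831

r[2] = 3(-5) + 4 = -11
r[3] = 3(-11) + 6 = -27
r[4] = 3(-27) + 8 = -73
r[5] = 3(-73) + 10 = -209
r[6] = 3(-209) + 12 = -615
r[7] = 3(-615) + 14 = -1831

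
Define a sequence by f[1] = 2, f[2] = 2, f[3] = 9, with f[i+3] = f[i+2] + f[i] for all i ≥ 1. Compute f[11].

147

f[4] = 9 + 2 = 11
f[5] = 11 + 2 = 13
f[6] = 13 + 9 = 22
f[7] = 22 + 11 = 33
f[8] = 33 + 13 = 46
f[9] = 46 + 22 = 68
f[10] = 68 + 33 = 101
f[11] = 101 + 46 = 147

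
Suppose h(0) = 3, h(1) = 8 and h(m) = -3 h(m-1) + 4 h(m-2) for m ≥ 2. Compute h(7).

h(2) = -3·8 + 4·3 = -12
h(3) = -3·(-12) + 4·8 = 68
h(4) = -3·68 + 4·(-12) = -252
h(5) = -3·(-252) + 4·68 = 1028
h(6) = -3·1028 + 4·(-252) = -4092
h(7) = -3·(-4092) + 4·1028 = 16388

16388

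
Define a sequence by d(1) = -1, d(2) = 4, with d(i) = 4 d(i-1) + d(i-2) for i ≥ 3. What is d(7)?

d(3) = 4*4 + (-1) = 15
d(4) = 4*15 + 4 = 64
d(5) = 4*64 + 15 = 271
d(6) = 4*271 + 64 = 1148
d(7) = 4*1148 + 271 = 4863

4863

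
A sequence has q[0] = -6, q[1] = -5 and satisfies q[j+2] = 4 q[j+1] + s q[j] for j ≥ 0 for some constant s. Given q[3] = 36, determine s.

-4

q[2] = -20 - 6s
q[3] = -80 - 29s
So -80 - 29s = 36, giving s = -4.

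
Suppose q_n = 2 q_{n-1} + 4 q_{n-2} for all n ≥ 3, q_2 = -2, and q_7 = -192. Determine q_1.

1

Let q_1 = v.
q_3 = -4 + 4v
q_4 = -16 + 8v
q_5 = -48 + 32v
q_6 = -160 + 96v
q_7 = -512 + 320v
So -512 + 320v = -192, giving v = 1.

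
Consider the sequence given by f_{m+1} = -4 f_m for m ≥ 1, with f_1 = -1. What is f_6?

1024

f_2 = -4·(-1) = 4
f_3 = -4·4 = -16
f_4 = -4·(-16) = 64
f_5 = -4·64 = -256
f_6 = -4·(-256) = 1024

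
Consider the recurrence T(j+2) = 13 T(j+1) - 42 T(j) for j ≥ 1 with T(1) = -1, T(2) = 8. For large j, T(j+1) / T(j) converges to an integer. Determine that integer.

The characteristic equation is r^2 - 13r + 42 = 0, which factors as (r - 7)(r - 6) = 0.
So the roots are 7 and 6. Since |7| > |6| and the coefficient of 7^j is non-zero, the ratio tends to 7.

7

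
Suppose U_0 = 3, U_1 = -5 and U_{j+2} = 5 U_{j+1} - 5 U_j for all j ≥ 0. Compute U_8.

U_2 = 5·(-5) - 5·3 = -40
U_3 = 5·(-40) - 5·(-5) = -175
U_4 = 5·(-175) - 5·(-40) = -675
U_5 = 5·(-675) - 5·(-175) = -2500
U_6 = 5·(-2500) - 5·(-675) = -9125
U_7 = 5·(-9125) - 5·(-2500) = -33125
U_8 = 5·(-33125) - 5·(-9125) = -120000

-120000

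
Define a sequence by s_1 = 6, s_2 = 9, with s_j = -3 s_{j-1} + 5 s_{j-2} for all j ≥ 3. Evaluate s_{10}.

s_3 = -3*9 + 5*6 = 3
s_4 = -3*3 + 5*9 = 36
s_5 = -3*36 + 5*3 = -93
s_6 = -3*(-93) + 5*36 = 459
s_7 = -3*459 + 5*(-93) = -1842
s_8 = -3*(-1842) + 5*459 = 7821
s_9 = -3*7821 + 5*(-1842) = -32673
s_{10} = -3*(-32673) + 5*7821 = 137124

137124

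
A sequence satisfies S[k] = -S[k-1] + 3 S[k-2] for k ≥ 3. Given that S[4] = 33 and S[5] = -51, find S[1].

Rearranging, S[k-2] = (S[k] + S[k-1]) / 3.
S[3] = (-51 + 33) / 3 = -18/3 = -6
S[2] = (33 + (-6)) / 3 = 27/3 = 9
S[1] = (-6 + 9) / 3 = 3/3 = 1

1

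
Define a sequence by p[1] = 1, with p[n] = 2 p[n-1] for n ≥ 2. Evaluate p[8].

p[2] = 2·1 = 2
p[3] = 2·2 = 4
p[4] = 2·4 = 8
p[5] = 2·8 = 16
p[6] = 2·16 = 32
p[7] = 2·32 = 64
p[8] = 2·64 = 128

128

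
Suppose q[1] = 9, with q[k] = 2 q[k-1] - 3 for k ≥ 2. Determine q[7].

387

q[2] = 2·9 - 3 = 15
q[3] = 2·15 - 3 = 27
q[4] = 2·27 - 3 = 51
q[5] = 2·51 - 3 = 99
q[6] = 2·99 - 3 = 195
q[7] = 2·195 - 3 = 387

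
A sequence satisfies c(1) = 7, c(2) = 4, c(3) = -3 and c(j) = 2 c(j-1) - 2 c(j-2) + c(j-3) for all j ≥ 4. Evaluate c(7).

c(4) = 2(-3) - 2(4) + 7 = -7
c(5) = 2(-7) - 2(-3) + 4 = -4
c(6) = 2(-4) - 2(-7) + (-3) = 3
c(7) = 2(3) - 2(-4) + (-7) = 7

7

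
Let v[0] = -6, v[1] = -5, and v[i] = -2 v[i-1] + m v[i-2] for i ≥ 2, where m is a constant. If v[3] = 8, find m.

v[2] = 10 - 6m
v[3] = -20 + 7m
So -20 + 7m = 8, giving m = 4.

4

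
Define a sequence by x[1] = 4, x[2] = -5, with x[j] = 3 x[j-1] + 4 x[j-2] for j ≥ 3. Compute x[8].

-3281

x[3] = 3·(-5) + 4·4 = 1
x[4] = 3·1 + 4·(-5) = -17
x[5] = 3·(-17) + 4·1 = -47
x[6] = 3·(-47) + 4·(-17) = -209
x[7] = 3·(-209) + 4·(-47) = -815
x[8] = 3·(-815) + 4·(-209) = -3281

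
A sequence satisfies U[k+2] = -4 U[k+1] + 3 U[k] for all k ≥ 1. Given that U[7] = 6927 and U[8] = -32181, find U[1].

1

Rearranging, U[k-2] = (U[k] + 4 U[k-1]) / 3.
U[6] = (-32181 + 4(6927)) / 3 = -4473/3 = -1491
U[5] = (6927 + 4(-1491)) / 3 = 963/3 = 321
U[4] = (-1491 + 4(321)) / 3 = -207/3 = -69
U[3] = (321 + 4(-69)) / 3 = 45/3 = 15
U[2] = (-69 + 4(15)) / 3 = -9/3 = -3
U[1] = (15 + 4(-3)) / 3 = 3/3 = 1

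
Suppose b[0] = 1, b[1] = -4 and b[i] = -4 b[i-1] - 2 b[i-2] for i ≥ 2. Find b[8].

b[2] = -4*(-4) - 2*1 = 14
b[3] = -4*14 - 2*(-4) = -48
b[4] = -4*(-48) - 2*14 = 164
b[5] = -4*164 - 2*(-48) = -560
b[6] = -4*(-560) - 2*164 = 1912
b[7] = -4*1912 - 2*(-560) = -6528
b[8] = -4*(-6528) - 2*1912 = 22288

22288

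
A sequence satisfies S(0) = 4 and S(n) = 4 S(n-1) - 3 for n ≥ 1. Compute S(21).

The fixed point is -3/(1 - 4) = 1, so S(n) - 1 = 4(S(n-1) - 1).
Hence S(n) = 3·4^n + 1.
S(21) = 3·4^{21} + 1 = 3·4398046511104 + 1 = 13194139533313.

13194139533313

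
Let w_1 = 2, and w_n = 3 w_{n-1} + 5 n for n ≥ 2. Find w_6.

w_2 = 3(2) + 10 = 16
w_3 = 3(16) + 15 = 63
w_4 = 3(63) + 20 = 209
w_5 = 3(209) + 25 = 652
w_6 = 3(652) + 30 = 1986

1986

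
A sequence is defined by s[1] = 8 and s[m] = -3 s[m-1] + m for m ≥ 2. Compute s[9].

49620

s[2] = -3·8 + 2 = -22
s[3] = -3·(-22) + 3 = 69
s[4] = -3·69 + 4 = -203
s[5] = -3·(-203) + 5 = 614
s[6] = -3·614 + 6 = -1836
s[7] = -3·(-1836) + 7 = 5515
s[8] = -3·5515 + 8 = -16537
s[9] = -3·(-16537) + 9 = 49620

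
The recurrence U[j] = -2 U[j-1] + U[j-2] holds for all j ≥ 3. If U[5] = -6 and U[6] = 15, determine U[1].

Rearranging, U[j-2] = U[j] + 2 U[j-1].
U[4] = 15 + 2*(-6) = 3
U[3] = -6 + 2*3 = 0
U[2] = 3 + 2*0 = 3
U[1] = 0 + 2*3 = 6

6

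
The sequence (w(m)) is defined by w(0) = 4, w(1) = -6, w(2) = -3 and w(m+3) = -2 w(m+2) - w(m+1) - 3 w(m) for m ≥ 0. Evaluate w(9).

w(3) = -2·(-3) - (-6) - 3·4 = 0
w(4) = -2·0 - (-3) - 3·(-6) = 21
w(5) = -2·21 - 0 - 3·(-3) = -33
w(6) = -2·(-33) - 21 - 3·0 = 45
w(7) = -2·45 - (-33) - 3·21 = -120
w(8) = -2·(-120) - 45 - 3·(-33) = 294
w(9) = -2·294 - (-120) - 3·45 = -603

-603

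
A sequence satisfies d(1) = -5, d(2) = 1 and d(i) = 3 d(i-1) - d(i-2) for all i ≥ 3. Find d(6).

d(3) = 3·1 - (-5) = 8
d(4) = 3·8 - 1 = 23
d(5) = 3·23 - 8 = 61
d(6) = 3·61 - 23 = 160

160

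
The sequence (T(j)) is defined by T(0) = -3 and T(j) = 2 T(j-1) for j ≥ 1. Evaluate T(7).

-384

T(1) = 2·(-3) = -6
T(2) = 2·(-6) = -12
T(3) = 2·(-12) = -24
T(4) = 2·(-24) = -48
T(5) = 2·(-48) = -96
T(6) = 2·(-96) = -192
T(7) = 2·(-192) = -384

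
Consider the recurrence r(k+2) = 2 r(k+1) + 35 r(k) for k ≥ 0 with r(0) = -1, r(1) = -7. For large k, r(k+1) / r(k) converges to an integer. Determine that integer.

The characteristic equation is r^2 - 2r - 35 = 0, which factors as (r - 7)(r + 5) = 0.
So the roots are 7 and -5. Since |7| > |-5| and the coefficient of 7^k is non-zero, the ratio tends to 7.

7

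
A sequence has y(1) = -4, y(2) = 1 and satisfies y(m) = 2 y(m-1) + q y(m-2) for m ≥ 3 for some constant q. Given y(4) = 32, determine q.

y(3) = 2 - 4q
y(4) = 4 - 7q
So 4 - 7q = 32, giving q = -4.

-4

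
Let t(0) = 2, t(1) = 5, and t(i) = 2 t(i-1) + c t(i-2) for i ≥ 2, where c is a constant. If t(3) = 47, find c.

3

t(2) = 10 + 2c
t(3) = 20 + 9c
So 20 + 9c = 47, giving c = 3.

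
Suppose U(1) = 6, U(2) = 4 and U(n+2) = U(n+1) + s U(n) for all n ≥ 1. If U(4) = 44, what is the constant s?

U(3) = 4 + 6s
U(4) = 4 + 10s
So 4 + 10s = 44, giving s = 4.

4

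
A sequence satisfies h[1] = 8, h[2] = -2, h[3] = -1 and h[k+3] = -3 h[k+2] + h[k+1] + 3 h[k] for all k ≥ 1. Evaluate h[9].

h[4] = -3·(-1) + (-2) + 3·8 = 25
h[5] = -3·25 + (-1) + 3·(-2) = -82
h[6] = -3·(-82) + 25 + 3·(-1) = 268
h[7] = -3·268 + (-82) + 3·25 = -811
h[8] = -3·(-811) + 268 + 3·(-82) = 2455
h[9] = -3·2455 + (-811) + 3·268 = -7372

-7372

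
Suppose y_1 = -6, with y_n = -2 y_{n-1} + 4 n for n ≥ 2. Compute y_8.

1064

y_2 = -2(-6) + 8 = 20
y_3 = -2(20) + 12 = -28
y_4 = -2(-28) + 16 = 72
y_5 = -2(72) + 20 = -124
y_6 = -2(-124) + 24 = 272
y_7 = -2(272) + 28 = -516
y_8 = -2(-516) + 32 = 1064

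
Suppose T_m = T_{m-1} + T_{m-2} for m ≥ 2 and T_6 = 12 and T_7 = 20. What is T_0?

-4

Rearranging, T_{m-2} = T_m - T_{m-1}.
T_5 = 20 - 12 = 8
T_4 = 12 - 8 = 4
T_3 = 8 - 4 = 4
T_2 = 4 - 4 = 0
T_1 = 4 - 0 = 4
T_0 = 0 - 4 = -4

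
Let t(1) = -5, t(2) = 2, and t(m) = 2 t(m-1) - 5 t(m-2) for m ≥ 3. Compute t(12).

t(3) = 2(2) - 5(-5) = 29
t(4) = 2(29) - 5(2) = 48
t(5) = 2(48) - 5(29) = -49
t(6) = 2(-49) - 5(48) = -338
t(7) = 2(-338) - 5(-49) = -431
t(8) = 2(-431) - 5(-338) = 828
t(9) = 2(828) - 5(-431) = 3811
t(10) = 2(3811) - 5(828) = 3482
t(11) = 2(3482) - 5(3811) = -12091
t(12) = 2(-12091) - 5(3482) = -41592

-41592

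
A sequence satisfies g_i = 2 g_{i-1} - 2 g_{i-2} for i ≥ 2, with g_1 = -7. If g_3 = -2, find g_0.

Let g_0 = x.
g_2 = -14 - 2x
g_3 = -14 - 4x
So -14 - 4x = -2, giving x = -3.

-3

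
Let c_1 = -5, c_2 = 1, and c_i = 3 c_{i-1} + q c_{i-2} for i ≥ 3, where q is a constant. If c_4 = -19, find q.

2

c_3 = 3 - 5q
c_4 = 9 - 14q
So 9 - 14q = -19, giving q = 2.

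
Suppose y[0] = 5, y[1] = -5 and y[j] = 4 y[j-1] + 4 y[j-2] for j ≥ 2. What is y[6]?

-1920

y[2] = 4(-5) + 4(5) = 0
y[3] = 4(0) + 4(-5) = -20
y[4] = 4(-20) + 4(0) = -80
y[5] = 4(-80) + 4(-20) = -400
y[6] = 4(-400) + 4(-80) = -1920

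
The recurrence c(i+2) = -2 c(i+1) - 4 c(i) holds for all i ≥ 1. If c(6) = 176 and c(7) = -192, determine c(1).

Rearranging, c(i-2) = (c(i) + 2 c(i-1)) / -4.
c(5) = (-192 + 2*176) / -4 = 160/-4 = -40
c(4) = (176 + 2*(-40)) / -4 = 96/-4 = -24
c(3) = (-40 + 2*(-24)) / -4 = -88/-4 = 22
c(2) = (-24 + 2*22) / -4 = 20/-4 = -5
c(1) = (22 + 2*(-5)) / -4 = 12/-4 = -3

-3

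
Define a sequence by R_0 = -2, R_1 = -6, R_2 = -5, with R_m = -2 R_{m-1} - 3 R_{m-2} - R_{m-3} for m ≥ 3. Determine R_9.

R_3 = -2*(-5) - 3*(-6) - (-2) = 30
R_4 = -2*30 - 3*(-5) - (-6) = -39
R_5 = -2*(-39) - 3*30 - (-5) = -7
R_6 = -2*(-7) - 3*(-39) - 30 = 101
R_7 = -2*101 - 3*(-7) - (-39) = -142
R_8 = -2*(-142) - 3*101 - (-7) = -12
R_9 = -2*(-12) - 3*(-142) - 101 = 349

349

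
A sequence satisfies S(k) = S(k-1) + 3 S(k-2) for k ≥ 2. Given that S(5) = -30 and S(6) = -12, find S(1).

-6

Rearranging, S(k-2) = (S(k) - S(k-1)) / 3.
S(4) = (-12 - (-30)) / 3 = 18/3 = 6
S(3) = (-30 - 6) / 3 = -36/3 = -12
S(2) = (6 - (-12)) / 3 = 18/3 = 6
S(1) = (-12 - 6) / 3 = -18/3 = -6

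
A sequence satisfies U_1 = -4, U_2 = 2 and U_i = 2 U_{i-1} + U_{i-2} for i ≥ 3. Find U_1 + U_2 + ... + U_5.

U_3 = 2·2 + (-4) = 0
U_4 = 2·0 + 2 = 2
U_5 = 2·2 + 0 = 4
Sum = (-4) + 2 + 0 + 2 + 4 = 4

4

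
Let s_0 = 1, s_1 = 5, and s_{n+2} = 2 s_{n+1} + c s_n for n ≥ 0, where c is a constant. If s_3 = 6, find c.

s_2 = 10 + c
s_3 = 20 + 7c
So 20 + 7c = 6, giving c = -2.

-2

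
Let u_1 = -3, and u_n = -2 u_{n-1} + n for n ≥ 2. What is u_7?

-225

u_2 = -2·(-3) + 2 = 8
u_3 = -2·8 + 3 = -13
u_4 = -2·(-13) + 4 = 30
u_5 = -2·30 + 5 = -55
u_6 = -2·(-55) + 6 = 116
u_7 = -2·116 + 7 = -225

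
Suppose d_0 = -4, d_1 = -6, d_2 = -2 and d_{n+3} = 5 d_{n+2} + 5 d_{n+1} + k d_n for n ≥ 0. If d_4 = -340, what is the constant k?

5

d_3 = -40 - 4k
d_4 = -210 - 26k
So -210 - 26k = -340, giving k = 5.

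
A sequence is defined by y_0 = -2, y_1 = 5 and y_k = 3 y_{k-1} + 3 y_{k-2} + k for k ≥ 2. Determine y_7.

10471

y_2 = 3*5 + 3*(-2) + 2 = 11
y_3 = 3*11 + 3*5 + 3 = 51
y_4 = 3*51 + 3*11 + 4 = 190
y_5 = 3*190 + 3*51 + 5 = 728
y_6 = 3*728 + 3*190 + 6 = 2760
y_7 = 3*2760 + 3*728 + 7 = 10471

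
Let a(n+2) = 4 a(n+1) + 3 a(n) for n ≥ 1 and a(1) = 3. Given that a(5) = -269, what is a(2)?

-5

Let a(2) = w.
a(3) = 9 + 4w
a(4) = 36 + 19w
a(5) = 171 + 88w
So 171 + 88w = -269, giving w = -5.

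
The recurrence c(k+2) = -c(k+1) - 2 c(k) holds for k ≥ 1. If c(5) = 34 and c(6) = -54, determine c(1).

Rearranging, c(k-2) = (c(k) + c(k-1)) / -2.
c(4) = (-54 + 34) / -2 = -20/-2 = 10
c(3) = (34 + 10) / -2 = 44/-2 = -22
c(2) = (10 + (-22)) / -2 = -12/-2 = 6
c(1) = (-22 + 6) / -2 = -16/-2 = 8

8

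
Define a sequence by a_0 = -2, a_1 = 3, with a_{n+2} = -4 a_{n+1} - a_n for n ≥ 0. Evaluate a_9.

a_2 = -4(3) - (-2) = -10
a_3 = -4(-10) - 3 = 37
a_4 = -4(37) - (-10) = -138
a_5 = -4(-138) - 37 = 515
a_6 = -4(515) - (-138) = -1922
a_7 = -4(-1922) - 515 = 7173
a_8 = -4(7173) - (-1922) = -26770
a_9 = -4(-26770) - 7173 = 99907

99907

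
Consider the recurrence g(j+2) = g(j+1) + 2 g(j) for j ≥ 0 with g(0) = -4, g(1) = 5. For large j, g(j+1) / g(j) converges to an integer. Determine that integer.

The characteristic equation is r^2 - r - 2 = 0, which factors as (r - 2)(r + 1) = 0.
So the roots are 2 and -1. Since |2| > |-1| and the coefficient of 2^j is non-zero, the ratio tends to 2.

2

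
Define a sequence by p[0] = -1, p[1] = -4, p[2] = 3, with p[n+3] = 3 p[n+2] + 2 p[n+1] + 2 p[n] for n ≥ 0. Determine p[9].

p[3] = 3(3) + 2(-4) + 2(-1) = -1
p[4] = 3(-1) + 2(3) + 2(-4) = -5
p[5] = 3(-5) + 2(-1) + 2(3) = -11
p[6] = 3(-11) + 2(-5) + 2(-1) = -45
p[7] = 3(-45) + 2(-11) + 2(-5) = -167
p[8] = 3(-167) + 2(-45) + 2(-11) = -613
p[9] = 3(-613) + 2(-167) + 2(-45) = -2263

-2263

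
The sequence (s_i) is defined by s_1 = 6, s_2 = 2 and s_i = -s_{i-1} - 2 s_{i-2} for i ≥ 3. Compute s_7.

s_3 = -2 - 2*6 = -14
s_4 = -(-14) - 2*2 = 10
s_5 = -10 - 2*(-14) = 18
s_6 = -18 - 2*10 = -38
s_7 = -(-38) - 2*18 = 2

2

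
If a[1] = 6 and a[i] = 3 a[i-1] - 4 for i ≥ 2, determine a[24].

The fixed point is -4/(1 - 3) = 2, so a[i] - 2 = 3(a[i-1] - 2).
Hence a[i] = 4·3^{i-1} + 2.
a[24] = 4·3^{23} + 2 = 4·94143178827 + 2 = 376572715310.

376572715310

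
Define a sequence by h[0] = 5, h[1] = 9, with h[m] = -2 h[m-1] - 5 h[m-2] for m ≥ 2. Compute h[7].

1801

h[2] = -2*9 - 5*5 = -43
h[3] = -2*(-43) - 5*9 = 41
h[4] = -2*41 - 5*(-43) = 133
h[5] = -2*133 - 5*41 = -471
h[6] = -2*(-471) - 5*133 = 277
h[7] = -2*277 - 5*(-471) = 1801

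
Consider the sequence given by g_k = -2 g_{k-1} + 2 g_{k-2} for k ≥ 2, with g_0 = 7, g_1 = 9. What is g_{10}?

g_2 = -2*9 + 2*7 = -4
g_3 = -2*(-4) + 2*9 = 26
g_4 = -2*26 + 2*(-4) = -60
g_5 = -2*(-60) + 2*26 = 172
g_6 = -2*172 + 2*(-60) = -464
g_7 = -2*(-464) + 2*172 = 1272
g_8 = -2*1272 + 2*(-464) = -3472
g_9 = -2*(-3472) + 2*1272 = 9488
g_{10} = -2*9488 + 2*(-3472) = -25920

-25920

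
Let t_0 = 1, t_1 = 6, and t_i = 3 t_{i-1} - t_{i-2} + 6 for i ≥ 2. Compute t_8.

9199

t_2 = 3*6 - 1 + 6 = 23
t_3 = 3*23 - 6 + 6 = 69
t_4 = 3*69 - 23 + 6 = 190
t_5 = 3*190 - 69 + 6 = 507
t_6 = 3*507 - 190 + 6 = 1337
t_7 = 3*1337 - 507 + 6 = 3510
t_8 = 3*3510 - 1337 + 6 = 9199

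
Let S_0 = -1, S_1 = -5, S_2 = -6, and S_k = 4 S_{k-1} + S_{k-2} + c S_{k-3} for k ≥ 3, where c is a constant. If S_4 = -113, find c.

S_3 = -29 - c
S_4 = -122 - 9c
So -122 - 9c = -113, giving c = -1.

-1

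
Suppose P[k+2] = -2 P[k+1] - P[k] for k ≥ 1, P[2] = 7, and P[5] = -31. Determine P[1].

Let P[1] = w.
P[3] = -14 - w
P[4] = 21 + 2w
P[5] = -28 - 3w
So -28 - 3w = -31, giving w = 1.

1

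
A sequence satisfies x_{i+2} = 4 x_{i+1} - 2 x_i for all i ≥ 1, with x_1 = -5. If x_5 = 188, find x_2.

1

Let x_2 = v.
x_3 = 10 + 4v
x_4 = 40 + 14v
x_5 = 140 + 48v
So 140 + 48v = 188, giving v = 1.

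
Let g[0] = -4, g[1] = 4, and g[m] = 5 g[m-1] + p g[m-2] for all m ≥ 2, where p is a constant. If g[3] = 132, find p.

g[2] = 20 - 4p
g[3] = 100 - 16p
So 100 - 16p = 132, giving p = -2.

-2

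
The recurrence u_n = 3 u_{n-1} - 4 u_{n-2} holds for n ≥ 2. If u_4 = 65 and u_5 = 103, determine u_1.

-5

Rearranging, u_{n-2} = (u_n - 3 u_{n-1}) / -4.
u_3 = (103 - 3*65) / -4 = -92/-4 = 23
u_2 = (65 - 3*23) / -4 = -4/-4 = 1
u_1 = (23 - 3*1) / -4 = 20/-4 = -5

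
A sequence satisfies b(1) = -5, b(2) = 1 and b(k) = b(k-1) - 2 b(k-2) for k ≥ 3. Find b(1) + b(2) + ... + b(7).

b(3) = 1 - 2(-5) = 11
b(4) = 11 - 2(1) = 9
b(5) = 9 - 2(11) = -13
b(6) = (-13) - 2(9) = -31
b(7) = (-31) - 2(-13) = -5
Sum = (-5) + 1 + 11 + 9 + (-13) + (-31) + (-5) = -33

-33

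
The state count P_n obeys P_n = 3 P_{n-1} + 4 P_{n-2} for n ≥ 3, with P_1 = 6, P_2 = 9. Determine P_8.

P_3 = 3*9 + 4*6 = 51
P_4 = 3*51 + 4*9 = 189
P_5 = 3*189 + 4*51 = 771
P_6 = 3*771 + 4*189 = 3069
P_7 = 3*3069 + 4*771 = 12291
P_8 = 3*12291 + 4*3069 = 49149

49149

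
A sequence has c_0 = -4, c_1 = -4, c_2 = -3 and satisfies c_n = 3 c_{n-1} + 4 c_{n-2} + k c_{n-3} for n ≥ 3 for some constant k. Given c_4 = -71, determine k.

-1

c_3 = -25 - 4k
c_4 = -87 - 16k
So -87 - 16k = -71, giving k = -1.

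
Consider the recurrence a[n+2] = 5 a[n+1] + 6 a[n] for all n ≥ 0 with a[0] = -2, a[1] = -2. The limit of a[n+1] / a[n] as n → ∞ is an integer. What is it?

6

The characteristic equation is r^2 - 5r - 6 = 0, which factors as (r - 6)(r + 1) = 0.
So the roots are 6 and -1. Since |6| > |-1| and the coefficient of 6^n is non-zero, the ratio tends to 6.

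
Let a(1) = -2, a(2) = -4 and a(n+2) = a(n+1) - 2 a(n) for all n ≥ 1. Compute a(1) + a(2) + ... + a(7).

a(3) = (-4) - 2·(-2) = 0
a(4) = 0 - 2·(-4) = 8
a(5) = 8 - 2·0 = 8
a(6) = 8 - 2·8 = -8
a(7) = (-8) - 2·8 = -24
Sum = (-2) + (-4) + 0 + 8 + 8 + (-8) + (-24) = -22

-22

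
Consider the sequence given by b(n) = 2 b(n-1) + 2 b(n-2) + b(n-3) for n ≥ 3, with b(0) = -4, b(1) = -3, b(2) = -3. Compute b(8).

b(3) = 2(-3) + 2(-3) + (-4) = -16
b(4) = 2(-16) + 2(-3) + (-3) = -41
b(5) = 2(-41) + 2(-16) + (-3) = -117
b(6) = 2(-117) + 2(-41) + (-16) = -332
b(7) = 2(-332) + 2(-117) + (-41) = -939
b(8) = 2(-939) + 2(-332) + (-117) = -2659

-2659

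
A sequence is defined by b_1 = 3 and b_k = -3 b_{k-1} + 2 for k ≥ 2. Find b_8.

b_2 = -3*3 + 2 = -7
b_3 = -3*(-7) + 2 = 23
b_4 = -3*23 + 2 = -67
b_5 = -3*(-67) + 2 = 203
b_6 = -3*203 + 2 = -607
b_7 = -3*(-607) + 2 = 1823
b_8 = -3*1823 + 2 = -5467

-5467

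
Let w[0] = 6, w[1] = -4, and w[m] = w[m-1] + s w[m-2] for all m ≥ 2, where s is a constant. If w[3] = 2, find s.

3

w[2] = -4 + 6s
w[3] = -4 + 2s
So -4 + 2s = 2, giving s = 3.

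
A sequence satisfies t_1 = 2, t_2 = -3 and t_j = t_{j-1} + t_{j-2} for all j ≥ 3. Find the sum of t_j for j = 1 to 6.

t_3 = (-3) + 2 = -1
t_4 = (-1) + (-3) = -4
t_5 = (-4) + (-1) = -5
t_6 = (-5) + (-4) = -9
Sum = 2 + (-3) + (-1) + (-4) + (-5) + (-9) = -20

-20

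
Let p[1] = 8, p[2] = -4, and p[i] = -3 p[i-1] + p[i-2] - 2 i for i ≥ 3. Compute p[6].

p[3] = -3*(-4) + 8 - 6 = 14
p[4] = -3*14 + (-4) - 8 = -54
p[5] = -3*(-54) + 14 - 10 = 166
p[6] = -3*166 + (-54) - 12 = -564

-564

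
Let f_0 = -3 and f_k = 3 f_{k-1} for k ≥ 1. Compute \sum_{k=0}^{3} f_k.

-120

f_1 = 3·(-3) = -9
f_2 = 3·(-9) = -27
f_3 = 3·(-27) = -81
Sum = (-3) + (-9) + (-27) + (-81) = -120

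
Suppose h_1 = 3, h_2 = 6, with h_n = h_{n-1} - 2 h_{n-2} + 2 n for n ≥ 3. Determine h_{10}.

-28

h_3 = 6 - 2*3 + 6 = 6
h_4 = 6 - 2*6 + 8 = 2
h_5 = 2 - 2*6 + 10 = 0
h_6 = 0 - 2*2 + 12 = 8
h_7 = 8 - 2*0 + 14 = 22
h_8 = 22 - 2*8 + 16 = 22
h_9 = 22 - 2*22 + 18 = -4
h_{10} = (-4) - 2*22 + 20 = -28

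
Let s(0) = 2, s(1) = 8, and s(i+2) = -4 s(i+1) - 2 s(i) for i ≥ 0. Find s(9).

204416

s(2) = -4·8 - 2·2 = -36
s(3) = -4·(-36) - 2·8 = 128
s(4) = -4·128 - 2·(-36) = -440
s(5) = -4·(-440) - 2·128 = 1504
s(6) = -4·1504 - 2·(-440) = -5136
s(7) = -4·(-5136) - 2·1504 = 17536
s(8) = -4·17536 - 2·(-5136) = -59872
s(9) = -4·(-59872) - 2·17536 = 204416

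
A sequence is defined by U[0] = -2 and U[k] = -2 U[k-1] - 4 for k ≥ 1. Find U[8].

-172

U[1] = -2·(-2) - 4 = 0
U[2] = -2·0 - 4 = -4
U[3] = -2·(-4) - 4 = 4
U[4] = -2·4 - 4 = -12
U[5] = -2·(-12) - 4 = 20
U[6] = -2·20 - 4 = -44
U[7] = -2·(-44) - 4 = 84
U[8] = -2·84 - 4 = -172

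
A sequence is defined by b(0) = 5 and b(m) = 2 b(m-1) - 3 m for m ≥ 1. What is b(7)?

b(1) = 2·5 - 3 = 7
b(2) = 2·7 - 6 = 8
b(3) = 2·8 - 9 = 7
b(4) = 2·7 - 12 = 2
b(5) = 2·2 - 15 = -11
b(6) = 2·(-11) - 18 = -40
b(7) = 2·(-40) - 21 = -101

-101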